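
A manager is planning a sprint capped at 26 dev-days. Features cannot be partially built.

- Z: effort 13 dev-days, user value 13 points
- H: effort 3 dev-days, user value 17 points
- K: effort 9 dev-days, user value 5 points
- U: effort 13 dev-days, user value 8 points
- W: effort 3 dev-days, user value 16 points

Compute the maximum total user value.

This is a 0-1 knapsack instance.
H + U + W: effort 3 + 13 + 3 = 19 ≤ 26, user value 17 + 8 + 16 = 41.
Z + H + W: effort 13 + 3 + 3 = 19 ≤ 26, user value 13 + 17 + 16 = 46.
Best is Z, H, and W with total user value 46.

46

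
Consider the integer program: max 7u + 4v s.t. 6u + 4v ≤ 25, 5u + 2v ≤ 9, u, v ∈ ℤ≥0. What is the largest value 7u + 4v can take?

The continuous relaxation peaks at (0, 4.5) with value 18.00; rounding to a feasible lattice point costs some objective.
(u,v)=(0,4): 6·0+4·4=16≤25, 5·0+2·4=8≤9, objective 16.
(u,v)=(0,3): 6·0+4·3=12≤25, 5·0+2·3=6≤9, objective 12.
Maximum is 16 at (u,v)=(0,4).

16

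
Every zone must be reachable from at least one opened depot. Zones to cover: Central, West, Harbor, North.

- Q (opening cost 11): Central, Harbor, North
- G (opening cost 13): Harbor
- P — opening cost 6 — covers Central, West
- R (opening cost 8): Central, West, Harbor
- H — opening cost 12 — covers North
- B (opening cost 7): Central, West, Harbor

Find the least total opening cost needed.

This is an integer covering problem.
The greedy cost-per-new-zone heuristic would pick B and Q for 18, but a cheaper cover exists.
Choose Q and P: together they cover Central, West, Harbor, North — every zone.
Total opening cost: 11 + 6 = 17.
No cover costs less than 17.

17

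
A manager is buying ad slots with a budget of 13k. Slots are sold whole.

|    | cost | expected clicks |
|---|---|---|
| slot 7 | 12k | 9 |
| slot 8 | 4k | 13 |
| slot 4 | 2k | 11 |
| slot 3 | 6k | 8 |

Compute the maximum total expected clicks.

32

Allowing fractional choices, the relaxed optimum would be about 32.8, but ad slots are indivisible.
slot 8 + slot 4 + slot 3: cost 4 + 2 + 6 = 12 ≤ 13, expected clicks 13 + 11 + 8 = 32.
slot 8 + slot 4: cost 4 + 2 = 6 ≤ 13, expected clicks 13 + 11 = 24.
slot 8 + slot 3: cost 4 + 6 = 10 ≤ 13, expected clicks 13 + 8 = 21.
Best is slot 8, slot 4, and slot 3 with total expected clicks 32.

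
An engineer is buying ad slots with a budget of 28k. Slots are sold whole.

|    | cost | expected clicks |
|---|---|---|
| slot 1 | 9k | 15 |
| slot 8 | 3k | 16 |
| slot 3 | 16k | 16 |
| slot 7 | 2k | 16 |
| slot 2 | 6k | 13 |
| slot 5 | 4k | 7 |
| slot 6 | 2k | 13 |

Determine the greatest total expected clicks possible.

80

Allowing fractional choices, the relaxed optimum would be about 82.0, but ad slots are indivisible.
slot 1 + slot 8 + slot 7 + slot 2 + slot 5 + slot 6: cost 9 + 3 + 2 + 6 + 4 + 2 = 26 ≤ 28, expected clicks 15 + 16 + 16 + 13 + 7 + 13 = 80.
slot 8 + slot 3 + slot 7 + slot 5 + slot 6: cost 3 + 16 + 2 + 4 + 2 = 27 ≤ 28, expected clicks 16 + 16 + 16 + 7 + 13 = 68.
slot 1 + slot 8 + slot 7 + slot 2 + slot 6: cost 9 + 3 + 2 + 6 + 2 = 22 ≤ 28, expected clicks 15 + 16 + 16 + 13 + 13 = 73.
Best is slot 1, slot 8, slot 7, slot 2, slot 5, and slot 6 with total expected clicks 80.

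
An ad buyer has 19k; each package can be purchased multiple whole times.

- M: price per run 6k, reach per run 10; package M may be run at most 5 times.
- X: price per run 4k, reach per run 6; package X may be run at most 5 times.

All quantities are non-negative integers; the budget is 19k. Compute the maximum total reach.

M has the best ratio (10/6); taking only M gives at most 3×10 = 30 (stopped by the price limit).
Optimal: 3×M: price 18 ≤ 19, reach 3·10 = 30.

30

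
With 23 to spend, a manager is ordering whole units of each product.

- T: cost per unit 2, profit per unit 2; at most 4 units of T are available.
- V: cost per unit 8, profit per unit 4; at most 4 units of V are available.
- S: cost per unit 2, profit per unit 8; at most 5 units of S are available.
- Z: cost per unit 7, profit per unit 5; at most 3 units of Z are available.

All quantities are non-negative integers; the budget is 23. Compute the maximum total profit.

51

S has the best ratio (8/2); taking only S gives at most 5×8 = 40 (stopped by the supply cap of 5).
Mixing does better — 3×T, 5×S, and 1×Z: cost 23 ≤ 23, profit 3·2 + 5·8 + 1·5 = 51.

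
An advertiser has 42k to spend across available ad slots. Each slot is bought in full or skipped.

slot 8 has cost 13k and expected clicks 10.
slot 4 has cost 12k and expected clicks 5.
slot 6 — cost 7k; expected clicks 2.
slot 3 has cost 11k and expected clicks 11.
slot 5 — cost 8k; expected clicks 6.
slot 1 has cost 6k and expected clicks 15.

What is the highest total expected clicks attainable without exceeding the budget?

42

Take slot 8, slot 3, slot 5, and slot 1: cost 13 + 11 + 8 + 6 = 38 ≤ 42, expected clicks 10 + 11 + 6 + 15 = 42.
No other feasible combination does better.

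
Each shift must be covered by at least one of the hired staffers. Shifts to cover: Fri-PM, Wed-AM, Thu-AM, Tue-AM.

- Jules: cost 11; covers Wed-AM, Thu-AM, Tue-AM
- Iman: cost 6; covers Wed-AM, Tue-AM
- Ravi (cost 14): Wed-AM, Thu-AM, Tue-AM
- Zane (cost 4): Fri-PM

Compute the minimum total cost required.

Choose Jules and Zane: together they cover Fri-PM, Wed-AM, Thu-AM, Tue-AM — every shift.
Total cost: 11 + 4 = 15.

15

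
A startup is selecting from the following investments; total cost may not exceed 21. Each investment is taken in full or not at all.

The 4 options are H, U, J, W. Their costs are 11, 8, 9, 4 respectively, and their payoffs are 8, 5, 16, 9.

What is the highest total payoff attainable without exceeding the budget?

30

Allowing fractional choices, the relaxed optimum would be about 30.8, but investments are indivisible.
H + J: cost 11 + 9 = 20 ≤ 21, payoff 8 + 16 = 24.
U + J + W: cost 8 + 9 + 4 = 21 ≤ 21, payoff 5 + 16 + 9 = 30.
J + W: cost 9 + 4 = 13 ≤ 21, payoff 16 + 9 = 25.
Best is U, J, and W with total payoff 30.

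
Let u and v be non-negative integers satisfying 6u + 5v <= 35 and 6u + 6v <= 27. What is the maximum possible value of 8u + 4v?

32

(u,v)=(4,0) is feasible, giving 32.
(u,v)=(3,1) is feasible, giving 28.
(u,v)=(3,0) is feasible, giving 24.
Maximum is 32 at (u,v)=(4,0).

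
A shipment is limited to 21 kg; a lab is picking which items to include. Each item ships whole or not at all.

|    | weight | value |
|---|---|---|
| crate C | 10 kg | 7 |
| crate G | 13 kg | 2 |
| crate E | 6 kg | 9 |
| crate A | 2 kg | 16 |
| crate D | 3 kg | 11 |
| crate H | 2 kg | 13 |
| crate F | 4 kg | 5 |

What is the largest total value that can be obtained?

Allowing fractional choices, the relaxed optimum would be about 56.8, but items are indivisible.
crate E + crate A + crate D + crate H + crate F: weight 6 + 2 + 3 + 2 + 4 = 17 ≤ 21, value 9 + 16 + 11 + 13 + 5 = 54.
crate C + crate A + crate D + crate H + crate F: weight 10 + 2 + 3 + 2 + 4 = 21 ≤ 21, value 7 + 16 + 11 + 13 + 5 = 52.
Best is crate E, crate A, crate D, crate H, and crate F with total value 54.

54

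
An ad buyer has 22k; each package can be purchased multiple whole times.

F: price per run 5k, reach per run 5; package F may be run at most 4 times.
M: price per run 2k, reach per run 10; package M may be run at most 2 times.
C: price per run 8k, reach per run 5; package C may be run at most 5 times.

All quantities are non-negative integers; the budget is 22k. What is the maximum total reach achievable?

3×F and 2×M: price 19 ≤ 22, reach 3·5 + 2·10 = 35.
2×F, 2×M, and 1×C: price 22 ≤ 22, reach 2·5 + 2·10 + 1·5 = 35.
Best is 35.

35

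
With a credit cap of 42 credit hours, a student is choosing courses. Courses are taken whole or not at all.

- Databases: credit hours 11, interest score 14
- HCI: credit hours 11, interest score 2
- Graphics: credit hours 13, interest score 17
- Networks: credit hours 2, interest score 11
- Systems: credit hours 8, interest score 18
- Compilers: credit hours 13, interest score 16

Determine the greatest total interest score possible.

This is an integer program with binary decision variables.
Databases + Graphics + Networks + Systems: credit hours 11 + 13 + 2 + 8 = 34 ≤ 42, interest score 14 + 17 + 11 + 18 = 60.
Databases + Networks + Systems + Compilers: credit hours 11 + 2 + 8 + 13 = 34 ≤ 42, interest score 14 + 11 + 18 + 16 = 59.
Graphics + Networks + Systems + Compilers: credit hours 13 + 2 + 8 + 13 = 36 ≤ 42, interest score 17 + 11 + 18 + 16 = 62.
Best is Graphics, Networks, Systems, and Compilers with total interest score 62.

62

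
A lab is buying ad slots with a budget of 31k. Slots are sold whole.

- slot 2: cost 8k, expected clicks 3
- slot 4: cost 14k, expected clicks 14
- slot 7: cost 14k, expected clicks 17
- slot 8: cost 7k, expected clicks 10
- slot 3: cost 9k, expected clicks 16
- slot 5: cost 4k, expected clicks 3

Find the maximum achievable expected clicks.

43

Allowing fractional choices, the relaxed optimum would be about 44.0, but ad slots are indivisible.
slot 7 + slot 8 + slot 3: cost 14 + 7 + 9 = 30 ≤ 31, expected clicks 17 + 10 + 16 = 43.
slot 4 + slot 8 + slot 3: cost 14 + 7 + 9 = 30 ≤ 31, expected clicks 14 + 10 + 16 = 40.
Best is slot 7, slot 8, and slot 3 with total expected clicks 43.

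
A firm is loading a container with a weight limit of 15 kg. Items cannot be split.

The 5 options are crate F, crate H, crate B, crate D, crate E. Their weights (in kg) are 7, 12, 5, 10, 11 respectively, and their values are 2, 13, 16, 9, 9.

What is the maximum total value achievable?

This is an integer program with binary decision variables.
Allowing fractional choices, the relaxed optimum would be about 26.8, but items are indivisible.
crate B + crate D: weight 5 + 10 = 15 ≤ 15, value 16 + 9 = 25.
crate F + crate B: weight 7 + 5 = 12 ≤ 15, value 2 + 16 = 18.
Best is crate B and crate D with total value 25.

25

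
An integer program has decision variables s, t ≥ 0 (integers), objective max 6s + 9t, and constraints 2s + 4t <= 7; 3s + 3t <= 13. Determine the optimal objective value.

18

(s,t)=(3,0) is feasible, giving 18.
(s,t)=(2,0) is feasible, giving 12.
Maximum is 18 at (s,t)=(3,0).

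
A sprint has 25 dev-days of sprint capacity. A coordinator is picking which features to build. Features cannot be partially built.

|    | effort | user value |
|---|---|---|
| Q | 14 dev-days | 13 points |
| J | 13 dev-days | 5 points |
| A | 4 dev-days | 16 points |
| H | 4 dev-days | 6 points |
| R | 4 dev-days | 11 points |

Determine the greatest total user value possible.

40

Take Q, A, and R: effort 14 + 4 + 4 = 22 ≤ 25, user value 13 + 16 + 11 = 40.
No other feasible combination does better.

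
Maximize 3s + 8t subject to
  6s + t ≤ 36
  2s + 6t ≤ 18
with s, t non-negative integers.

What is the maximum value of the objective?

Relaxing integrality, the LP optimum is 25.94 at (s,t) = (5.82, 1.06), which is not an integer point.
(s,t)=(3,2): 6·3+1·2=20≤36, 2·3+6·2=18≤18, objective 25.
(s,t)=(5,1): 6·5+1·1=31≤36, 2·5+6·1=16≤18, objective 23.
Maximum is 25 at (s,t)=(3,2).

25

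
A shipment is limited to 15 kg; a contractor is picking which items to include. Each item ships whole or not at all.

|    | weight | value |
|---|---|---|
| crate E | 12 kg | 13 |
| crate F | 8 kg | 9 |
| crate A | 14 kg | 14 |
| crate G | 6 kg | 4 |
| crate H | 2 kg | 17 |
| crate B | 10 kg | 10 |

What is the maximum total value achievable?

Allowing fractional choices, the relaxed optimum would be about 31.4, but items are indivisible.
crate H + crate B: weight 2 + 10 = 12 ≤ 15, value 17 + 10 = 27.
crate F + crate H: weight 8 + 2 = 10 ≤ 15, value 9 + 17 = 26.
crate E + crate H: weight 12 + 2 = 14 ≤ 15, value 13 + 17 = 30.
Best is crate E and crate H with total value 30.

30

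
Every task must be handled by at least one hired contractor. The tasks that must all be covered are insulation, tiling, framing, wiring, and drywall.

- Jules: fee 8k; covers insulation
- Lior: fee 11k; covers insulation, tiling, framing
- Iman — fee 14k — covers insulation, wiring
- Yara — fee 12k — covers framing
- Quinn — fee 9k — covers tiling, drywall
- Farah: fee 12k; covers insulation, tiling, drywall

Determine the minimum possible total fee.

34

Choose Lior, Iman, and Quinn: together they cover insulation, tiling, framing, wiring, drywall — every task.
Total fee: 11 + 14 + 9 = 34.
No cover costs less than 34.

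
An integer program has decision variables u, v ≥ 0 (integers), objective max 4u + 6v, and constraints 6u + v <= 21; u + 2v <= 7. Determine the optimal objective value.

The continuous relaxation peaks at (3.18, 1.91) with value 24.18; rounding to a feasible lattice point costs some objective.
(u,v)=(3,2): 6·3+1·2=20≤21, 1·3+2·2=7≤7, objective 24.
(u,v)=(2,2): 6·2+1·2=14≤21, 1·2+2·2=6≤7, objective 20.
(u,v)=(3,1): 6·3+1·1=19≤21, 1·3+2·1=5≤7, objective 18.
No feasible integer point exceeds 24.

24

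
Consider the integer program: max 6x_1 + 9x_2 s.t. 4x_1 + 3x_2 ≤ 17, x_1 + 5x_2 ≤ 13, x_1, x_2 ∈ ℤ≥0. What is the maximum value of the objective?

(x_1,x_2)=(2,2): 4·2+3·2=14≤17, 1·2+5·2=12≤13, objective 30.
(x_1,x_2)=(3,1): 4·3+3·1=15≤17, 1·3+5·1=8≤13, objective 27.
The best lattice point is (2,2), giving 30.

30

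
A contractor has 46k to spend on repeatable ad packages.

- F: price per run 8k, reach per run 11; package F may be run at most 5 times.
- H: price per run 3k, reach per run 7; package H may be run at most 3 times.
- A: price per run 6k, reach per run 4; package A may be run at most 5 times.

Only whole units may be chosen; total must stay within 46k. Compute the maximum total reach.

4×F and 3×H: price 41 ≤ 46, reach 4·11 + 3·7 = 65.
5×F and 2×H: price 46 ≤ 46, reach 5·11 + 2·7 = 69.
Best is 69.

69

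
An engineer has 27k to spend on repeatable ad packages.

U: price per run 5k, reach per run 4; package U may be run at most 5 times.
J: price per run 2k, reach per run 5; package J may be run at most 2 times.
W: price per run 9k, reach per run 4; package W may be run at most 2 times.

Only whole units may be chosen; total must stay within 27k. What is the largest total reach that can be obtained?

26

4×U and 2×J: price 24 ≤ 27, reach 4·4 + 2·5 = 26.
5×U and 1×J: price 27 ≤ 27, reach 5·4 + 1·5 = 25.
Best is 26.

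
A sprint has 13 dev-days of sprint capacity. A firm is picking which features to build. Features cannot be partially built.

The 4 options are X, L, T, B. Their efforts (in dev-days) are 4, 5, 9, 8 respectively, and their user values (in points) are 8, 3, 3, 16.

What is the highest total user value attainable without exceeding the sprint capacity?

24

Allowing fractional choices, the relaxed optimum would be about 24.6, but features are indivisible.
X + B: effort 4 + 8 = 12 ≤ 13, user value 8 + 16 = 24.
B: effort 8 ≤ 13, user value 16.
L + B: effort 5 + 8 = 13 ≤ 13, user value 3 + 16 = 19.
Best is X and B with total user value 24.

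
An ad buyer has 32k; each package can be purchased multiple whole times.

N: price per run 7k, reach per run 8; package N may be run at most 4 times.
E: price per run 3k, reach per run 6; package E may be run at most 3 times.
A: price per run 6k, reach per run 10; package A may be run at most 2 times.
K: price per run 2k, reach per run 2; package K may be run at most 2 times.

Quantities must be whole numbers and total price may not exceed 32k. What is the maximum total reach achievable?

50

1×N, 3×E, 2×A, and 2×K: price 32 ≤ 32, reach 1·8 + 3·6 + 2·10 + 2·2 = 50.
1×N, 3×E, 2×A, and 1×K: price 30 ≤ 32, reach 1·8 + 3·6 + 2·10 + 1·2 = 48.
Best is 50.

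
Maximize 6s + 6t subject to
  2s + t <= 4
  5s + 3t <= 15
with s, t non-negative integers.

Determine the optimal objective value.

24

(s,t)=(0,4) is feasible, giving 24.
(s,t)=(0,3) is feasible, giving 18.
No feasible integer point exceeds 24.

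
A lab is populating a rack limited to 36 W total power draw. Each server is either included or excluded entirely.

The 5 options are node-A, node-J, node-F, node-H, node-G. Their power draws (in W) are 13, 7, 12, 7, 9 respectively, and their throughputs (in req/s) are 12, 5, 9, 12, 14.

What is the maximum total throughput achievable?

43

This is an integer program with binary decision variables.
node-J + node-F + node-H + node-G: power draw 7 + 12 + 7 + 9 = 35 ≤ 36, throughput 5 + 9 + 12 + 14 = 40.
node-A + node-J + node-H + node-G: power draw 13 + 7 + 7 + 9 = 36 ≤ 36, throughput 12 + 5 + 12 + 14 = 43.
Best is node-A, node-J, node-H, and node-G with total throughput 43.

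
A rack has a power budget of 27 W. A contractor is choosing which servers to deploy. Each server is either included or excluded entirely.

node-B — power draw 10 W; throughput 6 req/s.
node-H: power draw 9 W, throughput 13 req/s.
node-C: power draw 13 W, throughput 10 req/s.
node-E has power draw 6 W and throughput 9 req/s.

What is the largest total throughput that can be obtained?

Allowing fractional choices, the relaxed optimum would be about 31.2, but servers are indivisible.
node-H + node-C: power draw 9 + 13 = 22 ≤ 27, throughput 13 + 10 = 23.
node-B + node-H + node-E: power draw 10 + 9 + 6 = 25 ≤ 27, throughput 6 + 13 + 9 = 28.
Best is node-B, node-H, and node-E with total throughput 28.

28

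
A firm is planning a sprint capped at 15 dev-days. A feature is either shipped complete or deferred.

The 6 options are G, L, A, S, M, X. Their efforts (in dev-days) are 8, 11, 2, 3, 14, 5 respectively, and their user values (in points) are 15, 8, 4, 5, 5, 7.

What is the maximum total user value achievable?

26

Allowing fractional choices, the relaxed optimum would be about 26.8, but features are indivisible.
G + A + S: effort 8 + 2 + 3 = 13 ≤ 15, user value 15 + 4 + 5 = 24.
G + A + X: effort 8 + 2 + 5 = 15 ≤ 15, user value 15 + 4 + 7 = 26.
G + X: effort 8 + 5 = 13 ≤ 15, user value 15 + 7 = 22.
Best is G, A, and X with total user value 26.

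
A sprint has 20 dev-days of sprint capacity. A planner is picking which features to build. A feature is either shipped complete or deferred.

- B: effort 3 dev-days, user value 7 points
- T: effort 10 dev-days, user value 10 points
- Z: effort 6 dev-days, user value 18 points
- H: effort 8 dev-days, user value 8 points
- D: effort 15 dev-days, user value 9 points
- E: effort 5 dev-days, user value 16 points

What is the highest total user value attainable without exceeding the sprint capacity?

42

This is a 0-1 knapsack instance.
Allowing fractional choices, the relaxed optimum would be about 47.0, but features are indivisible.
Z + H + E: effort 6 + 8 + 5 = 19 ≤ 20, user value 18 + 8 + 16 = 42.
B + Z + E: effort 3 + 6 + 5 = 14 ≤ 20, user value 7 + 18 + 16 = 41.
B + T + Z: effort 3 + 10 + 6 = 19 ≤ 20, user value 7 + 10 + 18 = 35.
Best is Z, H, and E with total user value 42.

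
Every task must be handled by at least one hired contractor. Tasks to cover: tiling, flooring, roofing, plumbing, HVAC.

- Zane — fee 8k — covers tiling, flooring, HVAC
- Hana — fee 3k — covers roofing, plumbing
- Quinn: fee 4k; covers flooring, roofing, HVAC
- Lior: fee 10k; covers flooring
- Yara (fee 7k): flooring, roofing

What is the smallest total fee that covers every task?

11

The greedy cost-per-new-task heuristic would pick Quinn, Hana, and Zane for 15, but a cheaper cover exists.
Choose Zane and Hana: together they cover tiling, flooring, roofing, plumbing, HVAC — every task.
Total fee: 8 + 3 = 11.
No cover costs less than 11.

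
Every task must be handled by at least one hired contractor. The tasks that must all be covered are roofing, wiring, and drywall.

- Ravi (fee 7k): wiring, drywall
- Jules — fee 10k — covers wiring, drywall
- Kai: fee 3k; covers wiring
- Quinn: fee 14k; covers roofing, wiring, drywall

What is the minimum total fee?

14

This is an integer covering problem.
The greedy cost-per-new-task heuristic would pick Kai, Ravi, and Quinn for 24, but a cheaper cover exists.
Quinn alone covers roofing, wiring, drywall — every task.
Total fee: 14.
No cover costs less than 14.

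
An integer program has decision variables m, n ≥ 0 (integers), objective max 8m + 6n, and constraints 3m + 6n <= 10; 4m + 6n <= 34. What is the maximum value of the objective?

The continuous relaxation peaks at (3.33, 0) with value 26.67; rounding to a feasible lattice point costs some objective.
(m,n)=(3,0): 3·3+6·0=9≤10, 4·3+6·0=12≤34, objective 24.
(m,n)=(2,0): 3·2+6·0=6≤10, 4·2+6·0=8≤34, objective 16.
Maximum is 24 at (m,n)=(3,0).

24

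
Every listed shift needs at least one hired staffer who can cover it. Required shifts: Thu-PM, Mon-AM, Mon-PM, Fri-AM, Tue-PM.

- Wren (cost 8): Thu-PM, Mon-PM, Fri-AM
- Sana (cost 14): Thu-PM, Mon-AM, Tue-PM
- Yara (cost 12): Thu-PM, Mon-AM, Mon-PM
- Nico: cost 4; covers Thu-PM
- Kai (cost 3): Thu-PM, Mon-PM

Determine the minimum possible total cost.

22

The greedy cost-per-new-shift heuristic would pick Kai, Sana, and Wren for 25, but a cheaper cover exists.
Choose Wren and Sana: together they cover Thu-PM, Mon-AM, Mon-PM, Fri-AM, Tue-PM — every shift.
Total cost: 8 + 14 = 22.
No cover costs less than 22.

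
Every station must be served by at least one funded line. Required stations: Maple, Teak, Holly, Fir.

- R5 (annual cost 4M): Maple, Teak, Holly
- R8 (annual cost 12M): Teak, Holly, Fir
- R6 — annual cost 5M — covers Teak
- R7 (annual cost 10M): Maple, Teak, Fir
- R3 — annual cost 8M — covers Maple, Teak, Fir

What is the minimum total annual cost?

Choose R5 and R3: together they cover Maple, Teak, Holly, Fir — every station.
Total annual cost: 4 + 8 = 12.
No cover costs less than 12.

12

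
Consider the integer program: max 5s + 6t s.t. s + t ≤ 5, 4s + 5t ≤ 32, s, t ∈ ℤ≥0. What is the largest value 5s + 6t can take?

30

(s,t)=(0,5): 1·0+1·5=5≤5, 4·0+5·5=25≤32, objective 30.
(s,t)=(1,4): 1·1+1·4=5≤5, 4·1+5·4=24≤32, objective 29.
(s,t)=(0,4): 1·0+1·4=4≤5, 4·0+5·4=20≤32, objective 24.
Maximum is 30 at (s,t)=(0,5).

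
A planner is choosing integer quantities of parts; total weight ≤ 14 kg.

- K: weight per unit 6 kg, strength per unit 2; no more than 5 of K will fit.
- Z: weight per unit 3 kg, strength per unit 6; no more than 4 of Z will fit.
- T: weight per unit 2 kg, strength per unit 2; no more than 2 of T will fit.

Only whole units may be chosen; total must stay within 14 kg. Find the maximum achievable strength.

This is a bounded integer knapsack.
Z has the best ratio (6/3); taking only Z gives at most 4×6 = 24 (stopped by the weight limit).
Mixing does better — 4×Z and 1×T: weight 14 ≤ 14, strength 4·6 + 1·2 = 26.

26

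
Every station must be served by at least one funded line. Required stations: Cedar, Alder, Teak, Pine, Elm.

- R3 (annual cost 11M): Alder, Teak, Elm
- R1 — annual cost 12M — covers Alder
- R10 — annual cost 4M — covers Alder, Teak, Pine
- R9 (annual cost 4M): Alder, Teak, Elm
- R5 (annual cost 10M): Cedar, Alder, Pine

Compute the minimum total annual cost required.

The greedy cost-per-new-station heuristic would pick R10, R9, and R5 for 18, but a cheaper cover exists.
Choose R9 and R5: together they cover Cedar, Alder, Teak, Pine, Elm — every station.
Total annual cost: 4 + 10 = 14.
No cover costs less than 14.

14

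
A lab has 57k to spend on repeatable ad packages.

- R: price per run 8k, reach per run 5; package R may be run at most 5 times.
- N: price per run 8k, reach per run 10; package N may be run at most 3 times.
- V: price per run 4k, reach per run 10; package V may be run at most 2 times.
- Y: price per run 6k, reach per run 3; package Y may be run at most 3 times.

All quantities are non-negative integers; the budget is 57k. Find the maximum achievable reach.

65

V has the best ratio (10/4); taking only V gives at most 2×10 = 20 (stopped by the supply cap of 2).
Mixing does better — 3×R, 3×N, and 2×V: price 56 ≤ 57, reach 3·5 + 3·10 + 2·10 = 65.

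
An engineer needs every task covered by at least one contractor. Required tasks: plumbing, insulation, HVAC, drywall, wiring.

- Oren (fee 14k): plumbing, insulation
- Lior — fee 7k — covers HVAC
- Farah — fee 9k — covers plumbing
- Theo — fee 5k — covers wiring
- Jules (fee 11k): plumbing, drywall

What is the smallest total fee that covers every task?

37

Choose Oren, Lior, Theo, and Jules: together they cover plumbing, insulation, HVAC, drywall, wiring — every task.
Total fee: 14 + 7 + 5 + 11 = 37.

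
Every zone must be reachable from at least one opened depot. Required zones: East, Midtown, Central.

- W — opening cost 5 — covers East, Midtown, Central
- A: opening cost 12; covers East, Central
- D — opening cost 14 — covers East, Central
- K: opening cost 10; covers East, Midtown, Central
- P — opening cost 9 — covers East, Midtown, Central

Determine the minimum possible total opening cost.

5

W alone covers East, Midtown, Central — every zone.
Total opening cost: 5.
No cover costs less than 5.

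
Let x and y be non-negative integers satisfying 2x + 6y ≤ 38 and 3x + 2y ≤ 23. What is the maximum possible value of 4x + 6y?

46

Relaxing integrality, the LP optimum is 46.86 at (x,y) = (4.43, 4.86), which is not an integer point.
(x,y)=(4,5): 2·4+6·5=38≤38, 3·4+2·5=22≤23, objective 46.
(x,y)=(5,4): 2·5+6·4=34≤38, 3·5+2·4=23≤23, objective 44.
(x,y)=(3,5): 2·3+6·5=36≤38, 3·3+2·5=19≤23, objective 42.
Maximum is 46 at (x,y)=(4,5).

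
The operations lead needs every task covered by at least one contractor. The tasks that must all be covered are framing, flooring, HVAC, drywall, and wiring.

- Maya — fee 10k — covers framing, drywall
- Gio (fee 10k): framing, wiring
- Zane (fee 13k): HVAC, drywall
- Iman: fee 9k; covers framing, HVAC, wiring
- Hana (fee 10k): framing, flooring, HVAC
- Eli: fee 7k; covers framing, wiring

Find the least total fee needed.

This is a weighted set-cover instance.
The greedy cost-per-new-task heuristic would pick Iman, Maya, and Hana for 29, but a cheaper cover exists.
Choose Maya, Hana, and Eli: together they cover framing, flooring, HVAC, drywall, wiring — every task.
Total fee: 10 + 10 + 7 = 27.
No cover costs less than 27.

27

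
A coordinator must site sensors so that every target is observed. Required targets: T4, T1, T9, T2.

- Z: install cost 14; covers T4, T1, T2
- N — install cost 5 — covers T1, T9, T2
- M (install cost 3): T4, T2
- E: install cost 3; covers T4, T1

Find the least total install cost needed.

8

This is a weighted set-cover instance.
Choose N and M: together they cover T4, T1, T9, T2 — every target.
Total install cost: 5 + 3 = 8.
No cover costs less than 8.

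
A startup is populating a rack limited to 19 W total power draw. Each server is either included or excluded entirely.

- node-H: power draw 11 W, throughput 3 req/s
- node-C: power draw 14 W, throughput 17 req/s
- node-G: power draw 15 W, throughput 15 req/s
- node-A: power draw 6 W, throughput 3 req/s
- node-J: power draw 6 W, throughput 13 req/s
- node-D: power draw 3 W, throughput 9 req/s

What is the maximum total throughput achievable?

26

node-C + node-D: power draw 14 + 3 = 17 ≤ 19, throughput 17 + 9 = 26.
node-A + node-J + node-D: power draw 6 + 6 + 3 = 15 ≤ 19, throughput 3 + 13 + 9 = 25.
node-G + node-D: power draw 15 + 3 = 18 ≤ 19, throughput 15 + 9 = 24.
Best is node-C and node-D with total throughput 26.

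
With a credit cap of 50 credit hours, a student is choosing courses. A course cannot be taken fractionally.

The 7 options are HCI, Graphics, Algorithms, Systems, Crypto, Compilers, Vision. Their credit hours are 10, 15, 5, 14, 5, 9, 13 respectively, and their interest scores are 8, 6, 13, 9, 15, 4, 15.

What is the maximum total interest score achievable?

60

HCI + Graphics + Algorithms + Crypto + Vision: credit hours 10 + 15 + 5 + 5 + 13 = 48 ≤ 50, interest score 8 + 6 + 13 + 15 + 15 = 57.
HCI + Algorithms + Systems + Crypto + Vision: credit hours 10 + 5 + 14 + 5 + 13 = 47 ≤ 50, interest score 8 + 13 + 9 + 15 + 15 = 60.
Algorithms + Systems + Crypto + Compilers + Vision: credit hours 5 + 14 + 5 + 9 + 13 = 46 ≤ 50, interest score 13 + 9 + 15 + 4 + 15 = 56.
Best is HCI, Algorithms, Systems, Crypto, and Vision with total interest score 60.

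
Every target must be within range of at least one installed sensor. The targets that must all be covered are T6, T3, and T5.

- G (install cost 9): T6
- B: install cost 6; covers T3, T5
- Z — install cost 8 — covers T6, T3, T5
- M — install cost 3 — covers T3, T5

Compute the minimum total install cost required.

8

The greedy cost-per-new-target heuristic would pick M and Z for 11, but a cheaper cover exists.
Z alone covers T6, T3, T5 — every target.
Total install cost: 8.
No cover costs less than 8.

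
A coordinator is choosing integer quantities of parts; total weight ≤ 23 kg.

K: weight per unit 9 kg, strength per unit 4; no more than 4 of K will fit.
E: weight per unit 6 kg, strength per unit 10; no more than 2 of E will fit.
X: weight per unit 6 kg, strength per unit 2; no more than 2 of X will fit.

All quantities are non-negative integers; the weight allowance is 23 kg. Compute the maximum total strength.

This is a bounded integer knapsack.
Take 1×K and 2×E: weight 21 ≤ 23, strength 1·4 + 2·10 = 24.
E has the best ratio (10/6) and is taken to its limit of 2; remaining capacity is filled optimally with the others.

24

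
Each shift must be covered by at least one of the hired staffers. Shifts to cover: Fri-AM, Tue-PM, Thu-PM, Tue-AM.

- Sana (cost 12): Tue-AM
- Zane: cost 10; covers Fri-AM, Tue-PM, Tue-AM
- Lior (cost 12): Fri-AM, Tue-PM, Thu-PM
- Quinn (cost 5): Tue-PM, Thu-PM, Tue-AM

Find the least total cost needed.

15

Choose Zane and Quinn: together they cover Fri-AM, Tue-PM, Thu-PM, Tue-AM — every shift.
Total cost: 10 + 5 = 15.
No cover costs less than 15.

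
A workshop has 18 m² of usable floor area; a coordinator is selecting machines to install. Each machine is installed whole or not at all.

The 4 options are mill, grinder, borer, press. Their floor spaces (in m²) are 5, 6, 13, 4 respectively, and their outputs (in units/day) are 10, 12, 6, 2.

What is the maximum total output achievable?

24

mill + grinder + press: floor space 5 + 6 + 4 = 15 ≤ 18, output 10 + 12 + 2 = 24.
mill + grinder: floor space 5 + 6 = 11 ≤ 18, output 10 + 12 = 22.
Best is mill, grinder, and press with total output 24.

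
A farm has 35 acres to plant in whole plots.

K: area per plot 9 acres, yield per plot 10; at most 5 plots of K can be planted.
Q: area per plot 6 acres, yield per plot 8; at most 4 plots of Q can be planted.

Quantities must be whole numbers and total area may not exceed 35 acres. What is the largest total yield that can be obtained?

3×K and 1×Q: area 33 ≤ 35, yield 3·10 + 1·8 = 38.
1×K and 4×Q: area 33 ≤ 35, yield 1·10 + 4·8 = 42.
Best is 42.

42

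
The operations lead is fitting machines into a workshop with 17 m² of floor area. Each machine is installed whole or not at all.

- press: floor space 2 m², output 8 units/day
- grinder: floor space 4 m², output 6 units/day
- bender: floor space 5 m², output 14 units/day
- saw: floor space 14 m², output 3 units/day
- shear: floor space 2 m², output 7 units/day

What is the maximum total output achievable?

Take press, grinder, bender, and shear: floor space 2 + 4 + 5 + 2 = 13 ≤ 17, output 8 + 6 + 14 + 7 = 35.
No other feasible combination does better.

35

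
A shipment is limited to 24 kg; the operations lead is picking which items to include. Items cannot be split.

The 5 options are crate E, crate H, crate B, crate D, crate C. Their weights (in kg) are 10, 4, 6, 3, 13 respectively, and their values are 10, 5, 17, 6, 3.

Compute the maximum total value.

Allowing fractional choices, the relaxed optimum would be about 38.2, but items are indivisible.
crate E + crate H + crate B + crate D: weight 10 + 4 + 6 + 3 = 23 ≤ 24, value 10 + 5 + 17 + 6 = 38.
crate E + crate H + crate B: weight 10 + 4 + 6 = 20 ≤ 24, value 10 + 5 + 17 = 32.
crate E + crate B + crate D: weight 10 + 6 + 3 = 19 ≤ 24, value 10 + 17 + 6 = 33.
Best is crate E, crate H, crate B, and crate D with total value 38.

38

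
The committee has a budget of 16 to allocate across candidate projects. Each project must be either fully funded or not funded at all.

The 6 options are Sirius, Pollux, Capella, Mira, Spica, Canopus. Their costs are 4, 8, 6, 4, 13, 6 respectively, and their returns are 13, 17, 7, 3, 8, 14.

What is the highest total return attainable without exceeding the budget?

Allowing fractional choices, the relaxed optimum would be about 39.8, but projects are indivisible.
Pollux + Canopus: cost 8 + 6 = 14 ≤ 16, return 17 + 14 = 31.
Sirius + Pollux + Mira: cost 4 + 8 + 4 = 16 ≤ 16, return 13 + 17 + 3 = 33.
Sirius + Capella + Canopus: cost 4 + 6 + 6 = 16 ≤ 16, return 13 + 7 + 14 = 34.
Best is Sirius, Capella, and Canopus with total return 34.

34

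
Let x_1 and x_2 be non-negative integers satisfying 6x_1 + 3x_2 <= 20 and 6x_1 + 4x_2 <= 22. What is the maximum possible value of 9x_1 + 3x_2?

27

Relaxing integrality, the LP optimum is 30.00 at (x_1,x_2) = (3.33, 0), which is not an integer point.
(x_1,x_2)=(3,0): 6·3+3·0=18≤20, 6·3+4·0=18≤22, objective 27.
(x_1,x_2)=(2,1): 6·2+3·1=15≤20, 6·2+4·1=16≤22, objective 21.
(x_1,x_2)=(2,0): 6·2+3·0=12≤20, 6·2+4·0=12≤22, objective 18.
No feasible integer point exceeds 27.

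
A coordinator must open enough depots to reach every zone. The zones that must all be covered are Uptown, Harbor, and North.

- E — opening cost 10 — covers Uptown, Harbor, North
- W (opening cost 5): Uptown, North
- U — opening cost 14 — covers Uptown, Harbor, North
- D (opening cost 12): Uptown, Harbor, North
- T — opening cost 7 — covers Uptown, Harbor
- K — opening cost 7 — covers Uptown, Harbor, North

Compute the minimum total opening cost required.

K alone covers Uptown, Harbor, North — every zone.
Total opening cost: 7.
No cover costs less than 7.

7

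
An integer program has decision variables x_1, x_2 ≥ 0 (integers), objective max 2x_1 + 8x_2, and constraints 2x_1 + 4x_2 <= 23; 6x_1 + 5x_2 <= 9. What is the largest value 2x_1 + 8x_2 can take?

8

(x_1,x_2)=(0,1): 2·0+4·1=4≤23, 6·0+5·1=5≤9, objective 8.
(x_1,x_2)=(1,0): 2·1+4·0=2≤23, 6·1+5·0=6≤9, objective 2.
The best lattice point is (0,1), giving 8.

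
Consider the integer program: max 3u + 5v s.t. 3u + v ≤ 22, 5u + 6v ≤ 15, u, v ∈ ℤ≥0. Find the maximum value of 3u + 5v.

10

(u,v)=(0,2) is feasible, giving 10.
(u,v)=(1,1) is feasible, giving 8.
(u,v)=(0,1) is feasible, giving 5.
The best lattice point is (0,2), giving 10.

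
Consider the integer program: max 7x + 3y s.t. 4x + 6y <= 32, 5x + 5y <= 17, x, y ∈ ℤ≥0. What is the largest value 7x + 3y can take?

21

Relaxing integrality, the LP optimum is 23.80 at (x,y) = (3.4, 0), which is not an integer point.
(x,y)=(3,0): 4·3+6·0=12≤32, 5·3+5·0=15≤17, objective 21.
(x,y)=(2,1): 4·2+6·1=14≤32, 5·2+5·1=15≤17, objective 17.
(x,y)=(2,0): 4·2+6·0=8≤32, 5·2+5·0=10≤17, objective 14.
The best lattice point is (3,0), giving 21.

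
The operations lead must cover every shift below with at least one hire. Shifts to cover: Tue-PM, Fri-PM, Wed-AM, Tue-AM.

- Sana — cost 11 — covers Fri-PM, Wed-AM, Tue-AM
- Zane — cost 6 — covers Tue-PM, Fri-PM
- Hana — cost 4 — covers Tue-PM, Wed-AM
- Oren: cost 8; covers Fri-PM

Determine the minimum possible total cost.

15

Choose Sana and Hana: together they cover Tue-PM, Fri-PM, Wed-AM, Tue-AM — every shift.
Total cost: 11 + 4 = 15.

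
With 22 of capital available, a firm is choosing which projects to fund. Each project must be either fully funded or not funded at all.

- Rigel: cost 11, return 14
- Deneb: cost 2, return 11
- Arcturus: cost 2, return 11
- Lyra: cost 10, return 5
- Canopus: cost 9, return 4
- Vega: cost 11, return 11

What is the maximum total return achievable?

36

Allowing fractional choices, the relaxed optimum would be about 43.0, but projects are indivisible.
Rigel + Deneb + Arcturus: cost 11 + 2 + 2 = 15 ≤ 22, return 14 + 11 + 11 = 36.
Rigel + Deneb + Canopus: cost 11 + 2 + 9 = 22 ≤ 22, return 14 + 11 + 4 = 29.
Deneb + Arcturus + Vega: cost 2 + 2 + 11 = 15 ≤ 22, return 11 + 11 + 11 = 33.
Best is Rigel, Deneb, and Arcturus with total return 36.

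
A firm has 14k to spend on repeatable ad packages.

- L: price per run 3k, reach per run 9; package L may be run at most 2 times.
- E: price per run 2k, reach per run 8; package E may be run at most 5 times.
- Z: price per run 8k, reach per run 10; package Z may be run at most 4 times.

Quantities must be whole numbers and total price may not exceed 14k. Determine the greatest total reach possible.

50

Take 2×L and 4×E: price 14 ≤ 14, reach 2·9 + 4·8 = 50.
No other integer combination yields more.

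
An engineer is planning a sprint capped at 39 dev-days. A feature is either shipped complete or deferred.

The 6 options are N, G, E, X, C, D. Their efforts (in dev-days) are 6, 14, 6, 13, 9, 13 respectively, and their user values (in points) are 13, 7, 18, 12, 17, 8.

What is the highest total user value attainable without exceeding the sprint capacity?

60

Take N, E, X, and C: effort 6 + 6 + 13 + 9 = 34 ≤ 39, user value 13 + 18 + 12 + 17 = 60.
No other feasible combination does better.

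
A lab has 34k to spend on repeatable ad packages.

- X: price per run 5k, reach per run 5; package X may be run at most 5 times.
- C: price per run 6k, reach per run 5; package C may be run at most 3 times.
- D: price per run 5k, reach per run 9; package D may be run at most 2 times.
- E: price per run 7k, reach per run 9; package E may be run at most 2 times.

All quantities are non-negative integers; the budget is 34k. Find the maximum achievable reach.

D has the best ratio (9/5); taking only D gives at most 2×9 = 18 (stopped by the supply cap of 2).
Mixing does better — 2×X, 2×D, and 2×E: price 34 ≤ 34, reach 2·5 + 2·9 + 2·9 = 46.

46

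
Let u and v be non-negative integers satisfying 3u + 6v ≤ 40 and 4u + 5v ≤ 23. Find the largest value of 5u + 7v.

The continuous relaxation peaks at (0, 4.6) with value 32.20; rounding to a feasible lattice point costs some objective.
(u,v)=(2,3): 3·2+6·3=24≤40, 4·2+5·3=23≤23, objective 31.
(u,v)=(3,2): 3·3+6·2=21≤40, 4·3+5·2=22≤23, objective 29.
(u,v)=(0,4): 3·0+6·4=24≤40, 4·0+5·4=20≤23, objective 28.
(u,v)=(1,3): 3·1+6·3=21≤40, 4·1+5·3=19≤23, objective 26.
No feasible integer point exceeds 31.

31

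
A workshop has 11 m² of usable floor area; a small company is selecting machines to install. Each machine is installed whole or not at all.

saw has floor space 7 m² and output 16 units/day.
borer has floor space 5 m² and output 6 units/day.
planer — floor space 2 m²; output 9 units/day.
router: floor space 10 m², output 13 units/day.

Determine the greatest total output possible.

This is an integer program with binary decision variables.
saw: floor space 7 ≤ 11, output 16.
borer + planer: floor space 5 + 2 = 7 ≤ 11, output 6 + 9 = 15.
saw + planer: floor space 7 + 2 = 9 ≤ 11, output 16 + 9 = 25.
Best is saw and planer with total output 25.

25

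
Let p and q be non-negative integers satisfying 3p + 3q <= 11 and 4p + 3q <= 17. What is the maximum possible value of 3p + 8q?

24

Relaxing integrality, the LP optimum is 29.33 at (p,q) = (0, 3.67), which is not an integer point.
(p,q)=(0,3): 3·0+3·3=9≤11, 4·0+3·3=9≤17, objective 24.
(p,q)=(1,2): 3·1+3·2=9≤11, 4·1+3·2=10≤17, objective 19.
(p,q)=(0,2): 3·0+3·2=6≤11, 4·0+3·2=6≤17, objective 16.
No feasible integer point exceeds 24.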